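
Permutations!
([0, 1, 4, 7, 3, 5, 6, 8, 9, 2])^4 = [0, 1, 8, 2, 9, 5, 6, 4, 3, 7]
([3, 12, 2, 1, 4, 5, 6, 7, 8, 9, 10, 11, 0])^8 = [0, 1, 2, 3, 4, 5, 6, 7, 8, 9, 10, 11, 12]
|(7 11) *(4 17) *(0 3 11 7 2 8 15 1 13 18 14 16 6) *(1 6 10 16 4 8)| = 26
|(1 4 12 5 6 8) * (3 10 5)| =8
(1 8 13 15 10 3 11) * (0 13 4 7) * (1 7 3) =(0 13 15 10 1 8 4 3 11 7) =[13, 8, 2, 11, 3, 5, 6, 0, 4, 9, 1, 7, 12, 15, 14, 10]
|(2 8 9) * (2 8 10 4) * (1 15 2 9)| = 7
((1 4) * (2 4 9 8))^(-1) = (1 4 2 8 9)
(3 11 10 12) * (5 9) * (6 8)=[0, 1, 2, 11, 4, 9, 8, 7, 6, 5, 12, 10, 3]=(3 11 10 12)(5 9)(6 8)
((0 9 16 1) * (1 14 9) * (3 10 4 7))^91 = (0 1)(3 7 4 10)(9 16 14)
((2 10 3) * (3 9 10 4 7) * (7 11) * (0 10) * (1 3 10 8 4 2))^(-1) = (0 9 10 7 11 4 8)(1 3) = ((0 8 4 11 7 10 9)(1 3))^(-1)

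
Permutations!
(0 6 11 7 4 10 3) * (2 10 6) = (0 2 10 3)(4 6 11 7) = [2, 1, 10, 0, 6, 5, 11, 4, 8, 9, 3, 7]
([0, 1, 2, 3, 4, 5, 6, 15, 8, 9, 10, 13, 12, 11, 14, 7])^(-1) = (7 15)(11 13)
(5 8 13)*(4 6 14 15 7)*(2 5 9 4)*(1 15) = (1 15 7 2 5 8 13 9 4 6 14) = [0, 15, 5, 3, 6, 8, 14, 2, 13, 4, 10, 11, 12, 9, 1, 7]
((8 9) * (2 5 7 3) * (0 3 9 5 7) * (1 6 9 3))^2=(0 6 8)(1 9 5)(2 3 7)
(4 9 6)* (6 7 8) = (4 9 7 8 6) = [0, 1, 2, 3, 9, 5, 4, 8, 6, 7]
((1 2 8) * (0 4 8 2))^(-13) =(0 1 8 4)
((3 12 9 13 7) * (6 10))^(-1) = ((3 12 9 13 7)(6 10))^(-1) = (3 7 13 9 12)(6 10)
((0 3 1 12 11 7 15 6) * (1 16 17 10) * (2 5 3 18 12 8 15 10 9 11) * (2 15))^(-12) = (0 15 18 6 12)(1 10 7 11 9 17 16 3 5 2 8)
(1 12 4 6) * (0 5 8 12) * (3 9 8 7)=[5, 0, 2, 9, 6, 7, 1, 3, 12, 8, 10, 11, 4]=(0 5 7 3 9 8 12 4 6 1)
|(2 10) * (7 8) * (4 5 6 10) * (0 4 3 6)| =12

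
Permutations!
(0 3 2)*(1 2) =(0 3 1 2) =[3, 2, 0, 1]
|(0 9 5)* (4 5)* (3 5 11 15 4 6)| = 15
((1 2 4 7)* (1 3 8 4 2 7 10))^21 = (1 8)(3 10)(4 7)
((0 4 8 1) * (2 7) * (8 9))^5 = (9)(2 7) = ((0 4 9 8 1)(2 7))^5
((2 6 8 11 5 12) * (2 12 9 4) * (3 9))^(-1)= (12)(2 4 9 3 5 11 8 6)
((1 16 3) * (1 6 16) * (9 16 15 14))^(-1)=(3 16 9 14 15 6)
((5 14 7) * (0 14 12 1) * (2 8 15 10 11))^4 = ((0 14 7 5 12 1)(2 8 15 10 11))^4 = (0 12 7)(1 5 14)(2 11 10 15 8)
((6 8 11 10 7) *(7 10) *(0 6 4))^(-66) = ((0 6 8 11 7 4))^(-66) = (11)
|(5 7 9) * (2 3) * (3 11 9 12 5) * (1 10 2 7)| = 9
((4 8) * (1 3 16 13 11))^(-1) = ((1 3 16 13 11)(4 8))^(-1) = (1 11 13 16 3)(4 8)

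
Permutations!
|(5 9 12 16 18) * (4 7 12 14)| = 8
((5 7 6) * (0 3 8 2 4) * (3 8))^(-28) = (8)(5 6 7)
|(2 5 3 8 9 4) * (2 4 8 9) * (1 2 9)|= 4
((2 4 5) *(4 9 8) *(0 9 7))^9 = (0 8 5 7 9 4 2)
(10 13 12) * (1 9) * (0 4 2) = (0 4 2)(1 9)(10 13 12) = [4, 9, 0, 3, 2, 5, 6, 7, 8, 1, 13, 11, 10, 12]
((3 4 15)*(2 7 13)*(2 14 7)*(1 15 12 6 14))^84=(1 4 14)(3 6 13)(7 15 12)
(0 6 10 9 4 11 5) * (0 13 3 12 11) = (0 6 10 9 4)(3 12 11 5 13) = [6, 1, 2, 12, 0, 13, 10, 7, 8, 4, 9, 5, 11, 3]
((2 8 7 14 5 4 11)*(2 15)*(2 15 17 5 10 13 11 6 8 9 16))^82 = ((2 9 16)(4 6 8 7 14 10 13 11 17 5))^82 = (2 9 16)(4 8 14 13 17)(5 6 7 10 11)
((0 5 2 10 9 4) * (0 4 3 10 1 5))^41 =((1 5 2)(3 10 9))^41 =(1 2 5)(3 9 10)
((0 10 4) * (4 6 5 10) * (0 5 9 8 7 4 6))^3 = (0 8 5 6 7 10 9 4)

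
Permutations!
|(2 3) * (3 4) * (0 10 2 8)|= |(0 10 2 4 3 8)|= 6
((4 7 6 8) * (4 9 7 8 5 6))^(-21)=(4 7 9 8)(5 6)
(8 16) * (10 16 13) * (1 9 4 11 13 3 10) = (1 9 4 11 13)(3 10 16 8) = [0, 9, 2, 10, 11, 5, 6, 7, 3, 4, 16, 13, 12, 1, 14, 15, 8]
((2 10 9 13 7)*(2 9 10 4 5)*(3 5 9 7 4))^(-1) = (2 5 3)(4 13 9) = ((2 3 5)(4 9 13))^(-1)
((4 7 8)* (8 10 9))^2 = (4 10 8 7 9)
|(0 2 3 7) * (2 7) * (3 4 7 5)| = 6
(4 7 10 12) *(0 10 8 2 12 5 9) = (0 10 5 9)(2 12 4 7 8) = [10, 1, 12, 3, 7, 9, 6, 8, 2, 0, 5, 11, 4]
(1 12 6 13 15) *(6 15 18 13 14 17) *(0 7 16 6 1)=(0 7 16 6 14 17 1 12 15)(13 18)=[7, 12, 2, 3, 4, 5, 14, 16, 8, 9, 10, 11, 15, 18, 17, 0, 6, 1, 13]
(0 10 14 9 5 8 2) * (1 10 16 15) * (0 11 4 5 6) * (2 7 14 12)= (0 16 15 1 10 12 2 11 4 5 8 7 14 9 6)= [16, 10, 11, 3, 5, 8, 0, 14, 7, 6, 12, 4, 2, 13, 9, 1, 15]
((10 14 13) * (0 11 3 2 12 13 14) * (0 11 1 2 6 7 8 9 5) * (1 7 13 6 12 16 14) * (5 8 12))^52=(16)(0 3 10 6 7 5 11 13 12)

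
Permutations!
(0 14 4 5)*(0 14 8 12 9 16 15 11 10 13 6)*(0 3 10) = (0 8 12 9 16 15 11)(3 10 13 6)(4 5 14) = [8, 1, 2, 10, 5, 14, 3, 7, 12, 16, 13, 0, 9, 6, 4, 11, 15]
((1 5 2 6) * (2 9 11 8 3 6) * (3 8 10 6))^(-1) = (1 6 10 11 9 5)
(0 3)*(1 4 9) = (0 3)(1 4 9) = [3, 4, 2, 0, 9, 5, 6, 7, 8, 1]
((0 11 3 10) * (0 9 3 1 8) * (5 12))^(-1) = ((0 11 1 8)(3 10 9)(5 12))^(-1) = (0 8 1 11)(3 9 10)(5 12)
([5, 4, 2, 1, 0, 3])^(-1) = [4, 3, 2, 5, 1, 0]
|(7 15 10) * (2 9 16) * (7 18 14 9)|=8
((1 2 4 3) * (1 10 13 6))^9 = ((1 2 4 3 10 13 6))^9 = (1 4 10 6 2 3 13)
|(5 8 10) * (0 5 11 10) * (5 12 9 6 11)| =8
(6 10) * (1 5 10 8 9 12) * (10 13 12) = (1 5 13 12)(6 8 9 10) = [0, 5, 2, 3, 4, 13, 8, 7, 9, 10, 6, 11, 1, 12]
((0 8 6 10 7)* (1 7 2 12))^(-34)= (0 1 2 6)(7 12 10 8)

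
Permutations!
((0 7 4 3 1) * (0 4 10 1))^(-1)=(0 3 4 1 10 7)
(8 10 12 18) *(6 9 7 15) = [0, 1, 2, 3, 4, 5, 9, 15, 10, 7, 12, 11, 18, 13, 14, 6, 16, 17, 8] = (6 9 7 15)(8 10 12 18)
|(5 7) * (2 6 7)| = |(2 6 7 5)| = 4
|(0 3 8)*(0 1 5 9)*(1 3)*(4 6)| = 4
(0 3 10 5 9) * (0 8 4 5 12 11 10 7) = (0 3 7)(4 5 9 8)(10 12 11) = [3, 1, 2, 7, 5, 9, 6, 0, 4, 8, 12, 10, 11]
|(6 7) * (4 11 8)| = |(4 11 8)(6 7)| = 6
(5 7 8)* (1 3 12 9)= (1 3 12 9)(5 7 8)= [0, 3, 2, 12, 4, 7, 6, 8, 5, 1, 10, 11, 9]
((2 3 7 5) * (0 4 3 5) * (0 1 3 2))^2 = (0 2)(1 7 3)(4 5)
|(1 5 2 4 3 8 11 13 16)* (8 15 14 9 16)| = 9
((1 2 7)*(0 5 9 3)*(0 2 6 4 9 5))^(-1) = ((1 6 4 9 3 2 7))^(-1) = (1 7 2 3 9 4 6)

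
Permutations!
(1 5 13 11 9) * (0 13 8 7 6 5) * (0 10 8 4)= (0 13 11 9 1 10 8 7 6 5 4)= [13, 10, 2, 3, 0, 4, 5, 6, 7, 1, 8, 9, 12, 11]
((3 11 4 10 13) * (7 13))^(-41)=((3 11 4 10 7 13))^(-41)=(3 11 4 10 7 13)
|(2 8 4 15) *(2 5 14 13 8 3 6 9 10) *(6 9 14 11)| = 8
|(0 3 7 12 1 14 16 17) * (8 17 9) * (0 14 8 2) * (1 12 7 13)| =10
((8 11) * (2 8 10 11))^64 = (11)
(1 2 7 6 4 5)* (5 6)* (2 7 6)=(1 7 5)(2 6 4)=[0, 7, 6, 3, 2, 1, 4, 5]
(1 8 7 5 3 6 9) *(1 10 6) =[0, 8, 2, 1, 4, 3, 9, 5, 7, 10, 6] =(1 8 7 5 3)(6 9 10)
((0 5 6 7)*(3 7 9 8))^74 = (0 8 5 3 6 7 9)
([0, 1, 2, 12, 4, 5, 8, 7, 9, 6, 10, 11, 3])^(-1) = (3 12)(6 9 8)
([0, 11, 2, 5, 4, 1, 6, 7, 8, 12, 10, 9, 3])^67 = (1 11 9 12 3 5)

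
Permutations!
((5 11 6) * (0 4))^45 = (11)(0 4)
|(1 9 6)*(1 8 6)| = 2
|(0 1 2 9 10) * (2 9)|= |(0 1 9 10)|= 4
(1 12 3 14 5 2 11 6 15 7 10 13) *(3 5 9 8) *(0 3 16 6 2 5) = (0 3 14 9 8 16 6 15 7 10 13 1 12)(2 11) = [3, 12, 11, 14, 4, 5, 15, 10, 16, 8, 13, 2, 0, 1, 9, 7, 6]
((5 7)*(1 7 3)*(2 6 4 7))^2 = ((1 2 6 4 7 5 3))^2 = (1 6 7 3 2 4 5)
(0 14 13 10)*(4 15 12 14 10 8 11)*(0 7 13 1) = [10, 0, 2, 3, 15, 5, 6, 13, 11, 9, 7, 4, 14, 8, 1, 12] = (0 10 7 13 8 11 4 15 12 14 1)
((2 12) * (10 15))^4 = (15)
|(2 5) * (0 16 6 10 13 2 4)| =8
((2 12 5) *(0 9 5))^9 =((0 9 5 2 12))^9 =(0 12 2 5 9)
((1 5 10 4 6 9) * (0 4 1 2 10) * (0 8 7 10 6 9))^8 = ((0 4 9 2 6)(1 5 8 7 10))^8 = (0 2 4 6 9)(1 7 5 10 8)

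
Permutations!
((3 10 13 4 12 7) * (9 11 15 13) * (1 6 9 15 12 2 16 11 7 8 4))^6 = ((1 6 9 7 3 10 15 13)(2 16 11 12 8 4))^6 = (16)(1 15 3 9)(6 13 10 7)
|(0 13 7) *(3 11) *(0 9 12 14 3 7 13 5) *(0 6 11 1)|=10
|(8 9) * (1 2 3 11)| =4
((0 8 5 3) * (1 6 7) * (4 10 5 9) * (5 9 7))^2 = ((0 8 7 1 6 5 3)(4 10 9))^2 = (0 7 6 3 8 1 5)(4 9 10)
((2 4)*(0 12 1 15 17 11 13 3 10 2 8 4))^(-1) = (0 2 10 3 13 11 17 15 1 12)(4 8)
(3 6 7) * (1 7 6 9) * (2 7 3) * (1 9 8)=[0, 3, 7, 8, 4, 5, 6, 2, 1, 9]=(9)(1 3 8)(2 7)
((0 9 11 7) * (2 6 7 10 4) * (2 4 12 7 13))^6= (13)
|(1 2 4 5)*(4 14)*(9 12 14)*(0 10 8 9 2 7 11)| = 11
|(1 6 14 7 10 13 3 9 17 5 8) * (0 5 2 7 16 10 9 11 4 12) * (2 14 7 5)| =|(0 2 5 8 1 6 7 9 17 14 16 10 13 3 11 4 12)| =17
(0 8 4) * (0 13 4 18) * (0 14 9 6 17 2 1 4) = (0 8 18 14 9 6 17 2 1 4 13) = [8, 4, 1, 3, 13, 5, 17, 7, 18, 6, 10, 11, 12, 0, 9, 15, 16, 2, 14]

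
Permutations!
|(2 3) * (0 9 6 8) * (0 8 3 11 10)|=|(0 9 6 3 2 11 10)|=7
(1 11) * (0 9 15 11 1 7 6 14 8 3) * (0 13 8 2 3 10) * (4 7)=[9, 1, 3, 13, 7, 5, 14, 6, 10, 15, 0, 4, 12, 8, 2, 11]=(0 9 15 11 4 7 6 14 2 3 13 8 10)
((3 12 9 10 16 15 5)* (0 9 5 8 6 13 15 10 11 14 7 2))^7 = (0 9 11 14 7 2)(3 12 5)(6 8 15 13)(10 16)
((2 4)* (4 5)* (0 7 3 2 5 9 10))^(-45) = (0 2)(3 10)(4 5)(7 9)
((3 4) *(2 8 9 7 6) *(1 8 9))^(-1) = ((1 8)(2 9 7 6)(3 4))^(-1) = (1 8)(2 6 7 9)(3 4)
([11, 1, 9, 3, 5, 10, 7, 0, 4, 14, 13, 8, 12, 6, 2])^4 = [5, 1, 9, 3, 6, 7, 8, 4, 13, 14, 0, 10, 12, 11, 2]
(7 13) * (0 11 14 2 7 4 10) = (0 11 14 2 7 13 4 10) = [11, 1, 7, 3, 10, 5, 6, 13, 8, 9, 0, 14, 12, 4, 2]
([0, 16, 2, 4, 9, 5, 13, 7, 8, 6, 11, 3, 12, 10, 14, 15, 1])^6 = (16)(3 11 10 13 6 9 4)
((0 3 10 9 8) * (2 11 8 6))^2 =(0 10 6 11)(2 8 3 9)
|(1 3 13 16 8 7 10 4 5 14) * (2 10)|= |(1 3 13 16 8 7 2 10 4 5 14)|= 11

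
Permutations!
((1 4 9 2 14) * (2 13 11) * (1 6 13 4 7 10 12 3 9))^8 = (1 7 10 12 3 9 4)(2 13 14 11 6)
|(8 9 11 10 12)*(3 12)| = |(3 12 8 9 11 10)| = 6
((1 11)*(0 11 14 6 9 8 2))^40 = ((0 11 1 14 6 9 8 2))^40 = (14)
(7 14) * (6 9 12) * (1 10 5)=(1 10 5)(6 9 12)(7 14)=[0, 10, 2, 3, 4, 1, 9, 14, 8, 12, 5, 11, 6, 13, 7]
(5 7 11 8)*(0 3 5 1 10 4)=[3, 10, 2, 5, 0, 7, 6, 11, 1, 9, 4, 8]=(0 3 5 7 11 8 1 10 4)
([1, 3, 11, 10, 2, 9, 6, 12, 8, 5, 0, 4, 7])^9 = [1, 3, 2, 10, 4, 9, 6, 12, 8, 5, 0, 11, 7]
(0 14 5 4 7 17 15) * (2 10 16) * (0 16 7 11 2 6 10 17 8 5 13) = (0 14 13)(2 17 15 16 6 10 7 8 5 4 11) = [14, 1, 17, 3, 11, 4, 10, 8, 5, 9, 7, 2, 12, 0, 13, 16, 6, 15]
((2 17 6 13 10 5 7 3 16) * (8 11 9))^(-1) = (2 16 3 7 5 10 13 6 17)(8 9 11)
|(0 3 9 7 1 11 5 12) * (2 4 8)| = |(0 3 9 7 1 11 5 12)(2 4 8)| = 24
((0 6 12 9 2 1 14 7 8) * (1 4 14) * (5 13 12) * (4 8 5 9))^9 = ((0 6 9 2 8)(4 14 7 5 13 12))^9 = (0 8 2 9 6)(4 5)(7 12)(13 14)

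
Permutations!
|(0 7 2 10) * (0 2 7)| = |(2 10)| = 2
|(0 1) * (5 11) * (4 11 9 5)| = 2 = |(0 1)(4 11)(5 9)|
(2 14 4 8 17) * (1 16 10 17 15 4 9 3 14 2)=(1 16 10 17)(3 14 9)(4 8 15)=[0, 16, 2, 14, 8, 5, 6, 7, 15, 3, 17, 11, 12, 13, 9, 4, 10, 1]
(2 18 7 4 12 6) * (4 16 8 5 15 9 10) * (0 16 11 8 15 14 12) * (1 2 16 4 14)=[4, 2, 18, 3, 0, 1, 16, 11, 5, 10, 14, 8, 6, 13, 12, 9, 15, 17, 7]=(0 4)(1 2 18 7 11 8 5)(6 16 15 9 10 14 12)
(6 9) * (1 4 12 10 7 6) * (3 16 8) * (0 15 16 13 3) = (0 15 16 8)(1 4 12 10 7 6 9)(3 13) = [15, 4, 2, 13, 12, 5, 9, 6, 0, 1, 7, 11, 10, 3, 14, 16, 8]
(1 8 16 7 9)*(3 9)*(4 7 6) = [0, 8, 2, 9, 7, 5, 4, 3, 16, 1, 10, 11, 12, 13, 14, 15, 6] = (1 8 16 6 4 7 3 9)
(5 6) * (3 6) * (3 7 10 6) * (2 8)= (2 8)(5 7 10 6)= [0, 1, 8, 3, 4, 7, 5, 10, 2, 9, 6]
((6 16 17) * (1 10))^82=(6 16 17)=((1 10)(6 16 17))^82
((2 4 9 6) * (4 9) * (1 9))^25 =(1 9 6 2)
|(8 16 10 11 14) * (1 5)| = |(1 5)(8 16 10 11 14)| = 10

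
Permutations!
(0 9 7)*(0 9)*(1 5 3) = [0, 5, 2, 1, 4, 3, 6, 9, 8, 7] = (1 5 3)(7 9)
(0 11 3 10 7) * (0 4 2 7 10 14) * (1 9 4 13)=(0 11 3 14)(1 9 4 2 7 13)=[11, 9, 7, 14, 2, 5, 6, 13, 8, 4, 10, 3, 12, 1, 0]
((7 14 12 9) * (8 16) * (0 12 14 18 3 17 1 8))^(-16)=(0 18 8 9 17)(1 12 3 16 7)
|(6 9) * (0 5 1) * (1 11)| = |(0 5 11 1)(6 9)| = 4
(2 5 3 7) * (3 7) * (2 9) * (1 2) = (1 2 5 7 9) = [0, 2, 5, 3, 4, 7, 6, 9, 8, 1]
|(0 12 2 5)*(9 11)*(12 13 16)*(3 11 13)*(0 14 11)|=|(0 3)(2 5 14 11 9 13 16 12)|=8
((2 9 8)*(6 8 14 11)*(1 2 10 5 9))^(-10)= ((1 2)(5 9 14 11 6 8 10))^(-10)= (5 6 9 8 14 10 11)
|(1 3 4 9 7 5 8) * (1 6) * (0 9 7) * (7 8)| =|(0 9)(1 3 4 8 6)(5 7)| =10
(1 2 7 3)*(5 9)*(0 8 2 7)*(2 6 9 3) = (0 8 6 9 5 3 1 7 2) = [8, 7, 0, 1, 4, 3, 9, 2, 6, 5]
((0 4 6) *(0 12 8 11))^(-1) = (0 11 8 12 6 4)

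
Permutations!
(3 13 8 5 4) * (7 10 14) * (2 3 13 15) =(2 3 15)(4 13 8 5)(7 10 14) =[0, 1, 3, 15, 13, 4, 6, 10, 5, 9, 14, 11, 12, 8, 7, 2]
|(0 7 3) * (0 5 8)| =5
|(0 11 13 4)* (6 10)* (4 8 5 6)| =|(0 11 13 8 5 6 10 4)| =8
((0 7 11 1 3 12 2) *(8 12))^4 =(0 3)(1 2)(7 8)(11 12)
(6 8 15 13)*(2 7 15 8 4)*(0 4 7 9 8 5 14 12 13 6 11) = (0 4 2 9 8 5 14 12 13 11)(6 7 15) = [4, 1, 9, 3, 2, 14, 7, 15, 5, 8, 10, 0, 13, 11, 12, 6]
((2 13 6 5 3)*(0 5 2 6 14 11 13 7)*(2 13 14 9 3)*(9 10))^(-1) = (0 7 2 5)(3 9 10 13 6)(11 14)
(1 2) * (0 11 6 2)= [11, 0, 1, 3, 4, 5, 2, 7, 8, 9, 10, 6]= (0 11 6 2 1)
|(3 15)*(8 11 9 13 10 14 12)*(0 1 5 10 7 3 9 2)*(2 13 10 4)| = 10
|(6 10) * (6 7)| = 3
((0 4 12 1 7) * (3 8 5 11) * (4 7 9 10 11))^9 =((0 7)(1 9 10 11 3 8 5 4 12))^9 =(12)(0 7)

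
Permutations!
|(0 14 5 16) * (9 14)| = |(0 9 14 5 16)| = 5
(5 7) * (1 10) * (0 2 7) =(0 2 7 5)(1 10) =[2, 10, 7, 3, 4, 0, 6, 5, 8, 9, 1]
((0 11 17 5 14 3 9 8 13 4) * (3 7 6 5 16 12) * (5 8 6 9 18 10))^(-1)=(0 4 13 8 6 9 7 14 5 10 18 3 12 16 17 11)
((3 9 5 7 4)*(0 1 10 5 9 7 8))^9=(0 8 5 10 1)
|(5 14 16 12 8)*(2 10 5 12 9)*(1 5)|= 14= |(1 5 14 16 9 2 10)(8 12)|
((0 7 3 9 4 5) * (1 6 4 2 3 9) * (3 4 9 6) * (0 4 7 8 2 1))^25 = ((0 8 2 7 6 9 1 3)(4 5))^25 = (0 8 2 7 6 9 1 3)(4 5)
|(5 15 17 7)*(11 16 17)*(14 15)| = 7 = |(5 14 15 11 16 17 7)|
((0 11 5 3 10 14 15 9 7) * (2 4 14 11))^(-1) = ((0 2 4 14 15 9 7)(3 10 11 5))^(-1) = (0 7 9 15 14 4 2)(3 5 11 10)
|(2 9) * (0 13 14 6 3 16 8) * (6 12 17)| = 18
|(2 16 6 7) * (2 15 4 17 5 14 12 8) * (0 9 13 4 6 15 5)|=45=|(0 9 13 4 17)(2 16 15 6 7 5 14 12 8)|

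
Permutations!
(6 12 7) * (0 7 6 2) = (0 7 2)(6 12) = [7, 1, 0, 3, 4, 5, 12, 2, 8, 9, 10, 11, 6]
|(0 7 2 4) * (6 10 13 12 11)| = 20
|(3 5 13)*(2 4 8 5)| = 6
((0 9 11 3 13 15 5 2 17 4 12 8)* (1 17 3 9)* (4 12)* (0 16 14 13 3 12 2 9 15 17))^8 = (2 12 8 16 14 13 17)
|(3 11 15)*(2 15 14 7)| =6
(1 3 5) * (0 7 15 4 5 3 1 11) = (0 7 15 4 5 11) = [7, 1, 2, 3, 5, 11, 6, 15, 8, 9, 10, 0, 12, 13, 14, 4]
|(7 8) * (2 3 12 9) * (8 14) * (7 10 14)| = |(2 3 12 9)(8 10 14)| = 12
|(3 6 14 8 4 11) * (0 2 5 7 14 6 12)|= |(0 2 5 7 14 8 4 11 3 12)|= 10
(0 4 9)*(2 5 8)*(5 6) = (0 4 9)(2 6 5 8) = [4, 1, 6, 3, 9, 8, 5, 7, 2, 0]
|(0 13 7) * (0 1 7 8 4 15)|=|(0 13 8 4 15)(1 7)|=10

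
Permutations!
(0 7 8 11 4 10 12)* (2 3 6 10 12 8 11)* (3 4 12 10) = (0 7 11 12)(2 4 10 8)(3 6) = [7, 1, 4, 6, 10, 5, 3, 11, 2, 9, 8, 12, 0]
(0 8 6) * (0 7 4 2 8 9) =(0 9)(2 8 6 7 4) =[9, 1, 8, 3, 2, 5, 7, 4, 6, 0]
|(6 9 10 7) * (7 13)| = |(6 9 10 13 7)| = 5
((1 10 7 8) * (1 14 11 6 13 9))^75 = ((1 10 7 8 14 11 6 13 9))^75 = (1 8 6)(7 11 9)(10 14 13)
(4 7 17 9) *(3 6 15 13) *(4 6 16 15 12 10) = (3 16 15 13)(4 7 17 9 6 12 10) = [0, 1, 2, 16, 7, 5, 12, 17, 8, 6, 4, 11, 10, 3, 14, 13, 15, 9]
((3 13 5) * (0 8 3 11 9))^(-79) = (0 11 13 8 9 5 3)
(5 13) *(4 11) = (4 11)(5 13) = [0, 1, 2, 3, 11, 13, 6, 7, 8, 9, 10, 4, 12, 5]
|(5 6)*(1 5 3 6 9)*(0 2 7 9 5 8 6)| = |(0 2 7 9 1 8 6 3)| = 8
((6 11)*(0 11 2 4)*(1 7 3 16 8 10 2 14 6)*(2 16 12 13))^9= (16)(6 14)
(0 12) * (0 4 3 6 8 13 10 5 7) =(0 12 4 3 6 8 13 10 5 7) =[12, 1, 2, 6, 3, 7, 8, 0, 13, 9, 5, 11, 4, 10]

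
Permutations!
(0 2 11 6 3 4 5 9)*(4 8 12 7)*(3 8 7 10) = (0 2 11 6 8 12 10 3 7 4 5 9) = [2, 1, 11, 7, 5, 9, 8, 4, 12, 0, 3, 6, 10]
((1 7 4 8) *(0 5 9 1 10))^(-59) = (0 4 9 10 7 5 8 1)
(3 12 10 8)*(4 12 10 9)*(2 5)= (2 5)(3 10 8)(4 12 9)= [0, 1, 5, 10, 12, 2, 6, 7, 3, 4, 8, 11, 9]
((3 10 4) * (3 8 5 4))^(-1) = (3 10)(4 5 8)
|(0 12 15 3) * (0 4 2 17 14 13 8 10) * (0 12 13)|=|(0 13 8 10 12 15 3 4 2 17 14)|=11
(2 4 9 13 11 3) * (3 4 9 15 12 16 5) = [0, 1, 9, 2, 15, 3, 6, 7, 8, 13, 10, 4, 16, 11, 14, 12, 5] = (2 9 13 11 4 15 12 16 5 3)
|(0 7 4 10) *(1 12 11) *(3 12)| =|(0 7 4 10)(1 3 12 11)| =4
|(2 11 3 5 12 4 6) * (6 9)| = 8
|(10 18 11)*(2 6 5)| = 3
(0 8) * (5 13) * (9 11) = (0 8)(5 13)(9 11) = [8, 1, 2, 3, 4, 13, 6, 7, 0, 11, 10, 9, 12, 5]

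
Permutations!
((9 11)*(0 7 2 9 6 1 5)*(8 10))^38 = (0 1 11 2)(5 6 9 7)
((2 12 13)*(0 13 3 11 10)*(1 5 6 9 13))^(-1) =(0 10 11 3 12 2 13 9 6 5 1)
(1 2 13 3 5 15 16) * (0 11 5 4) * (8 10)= (0 11 5 15 16 1 2 13 3 4)(8 10)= [11, 2, 13, 4, 0, 15, 6, 7, 10, 9, 8, 5, 12, 3, 14, 16, 1]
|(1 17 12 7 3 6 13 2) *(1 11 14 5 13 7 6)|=30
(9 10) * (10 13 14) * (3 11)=(3 11)(9 13 14 10)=[0, 1, 2, 11, 4, 5, 6, 7, 8, 13, 9, 3, 12, 14, 10]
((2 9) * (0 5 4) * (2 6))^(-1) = ((0 5 4)(2 9 6))^(-1) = (0 4 5)(2 6 9)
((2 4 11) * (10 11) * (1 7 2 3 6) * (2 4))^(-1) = ((1 7 4 10 11 3 6))^(-1) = (1 6 3 11 10 4 7)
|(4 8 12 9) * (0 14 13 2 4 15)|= 9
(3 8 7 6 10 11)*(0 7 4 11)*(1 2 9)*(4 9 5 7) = (0 4 11 3 8 9 1 2 5 7 6 10) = [4, 2, 5, 8, 11, 7, 10, 6, 9, 1, 0, 3]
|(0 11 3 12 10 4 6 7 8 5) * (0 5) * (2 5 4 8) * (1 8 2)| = 12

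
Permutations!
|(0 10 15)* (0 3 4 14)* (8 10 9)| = 8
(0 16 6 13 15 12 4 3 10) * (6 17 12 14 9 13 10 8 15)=[16, 1, 2, 8, 3, 5, 10, 7, 15, 13, 0, 11, 4, 6, 9, 14, 17, 12]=(0 16 17 12 4 3 8 15 14 9 13 6 10)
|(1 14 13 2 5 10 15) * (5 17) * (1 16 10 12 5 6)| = |(1 14 13 2 17 6)(5 12)(10 15 16)| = 6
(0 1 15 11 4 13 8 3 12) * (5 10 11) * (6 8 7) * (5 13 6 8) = (0 1 15 13 7 8 3 12)(4 6 5 10 11) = [1, 15, 2, 12, 6, 10, 5, 8, 3, 9, 11, 4, 0, 7, 14, 13]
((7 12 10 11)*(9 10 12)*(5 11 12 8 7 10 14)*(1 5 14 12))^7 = (14)(1 10 11 5)(7 8 12 9)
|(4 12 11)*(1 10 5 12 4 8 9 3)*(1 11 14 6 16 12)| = |(1 10 5)(3 11 8 9)(6 16 12 14)| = 12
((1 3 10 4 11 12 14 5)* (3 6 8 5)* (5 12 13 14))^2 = ((1 6 8 12 5)(3 10 4 11 13 14))^2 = (1 8 5 6 12)(3 4 13)(10 11 14)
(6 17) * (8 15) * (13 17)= [0, 1, 2, 3, 4, 5, 13, 7, 15, 9, 10, 11, 12, 17, 14, 8, 16, 6]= (6 13 17)(8 15)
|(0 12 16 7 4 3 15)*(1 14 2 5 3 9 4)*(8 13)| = 10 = |(0 12 16 7 1 14 2 5 3 15)(4 9)(8 13)|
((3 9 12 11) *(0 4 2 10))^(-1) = (0 10 2 4)(3 11 12 9)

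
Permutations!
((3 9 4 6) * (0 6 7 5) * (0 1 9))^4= ((0 6 3)(1 9 4 7 5))^4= (0 6 3)(1 5 7 4 9)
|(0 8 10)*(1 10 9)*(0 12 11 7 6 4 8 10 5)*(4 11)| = 24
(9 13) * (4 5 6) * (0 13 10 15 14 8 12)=[13, 1, 2, 3, 5, 6, 4, 7, 12, 10, 15, 11, 0, 9, 8, 14]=(0 13 9 10 15 14 8 12)(4 5 6)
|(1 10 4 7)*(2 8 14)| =12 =|(1 10 4 7)(2 8 14)|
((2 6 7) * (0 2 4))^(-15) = (7)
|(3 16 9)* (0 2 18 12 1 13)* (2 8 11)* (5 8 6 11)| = 24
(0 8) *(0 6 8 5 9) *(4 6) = [5, 1, 2, 3, 6, 9, 8, 7, 4, 0] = (0 5 9)(4 6 8)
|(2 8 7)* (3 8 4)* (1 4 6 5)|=8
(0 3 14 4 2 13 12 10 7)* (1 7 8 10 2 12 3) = (0 1 7)(2 13 3 14 4 12)(8 10) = [1, 7, 13, 14, 12, 5, 6, 0, 10, 9, 8, 11, 2, 3, 4]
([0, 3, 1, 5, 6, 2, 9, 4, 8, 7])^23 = (1 2 5 3)(4 7 9 6)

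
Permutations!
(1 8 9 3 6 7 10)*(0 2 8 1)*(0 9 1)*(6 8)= (0 2 6 7 10 9 3 8 1)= [2, 0, 6, 8, 4, 5, 7, 10, 1, 3, 9]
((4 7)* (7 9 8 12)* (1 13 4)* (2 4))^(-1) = ((1 13 2 4 9 8 12 7))^(-1) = (1 7 12 8 9 4 2 13)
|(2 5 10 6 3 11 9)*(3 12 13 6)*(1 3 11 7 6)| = 30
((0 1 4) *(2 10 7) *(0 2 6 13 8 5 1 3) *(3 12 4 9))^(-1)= (0 3 9 1 5 8 13 6 7 10 2 4 12)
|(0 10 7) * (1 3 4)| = |(0 10 7)(1 3 4)| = 3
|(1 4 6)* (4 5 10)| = 5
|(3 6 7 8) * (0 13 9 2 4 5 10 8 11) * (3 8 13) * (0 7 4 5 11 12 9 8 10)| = 30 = |(0 3 6 4 11 7 12 9 2 5)(8 10 13)|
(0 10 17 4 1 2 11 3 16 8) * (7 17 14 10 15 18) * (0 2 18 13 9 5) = (0 15 13 9 5)(1 18 7 17 4)(2 11 3 16 8)(10 14) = [15, 18, 11, 16, 1, 0, 6, 17, 2, 5, 14, 3, 12, 9, 10, 13, 8, 4, 7]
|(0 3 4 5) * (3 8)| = |(0 8 3 4 5)| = 5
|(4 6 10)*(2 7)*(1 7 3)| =12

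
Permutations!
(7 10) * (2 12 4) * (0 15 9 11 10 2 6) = (0 15 9 11 10 7 2 12 4 6) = [15, 1, 12, 3, 6, 5, 0, 2, 8, 11, 7, 10, 4, 13, 14, 9]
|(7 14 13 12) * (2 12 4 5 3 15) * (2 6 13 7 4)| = 8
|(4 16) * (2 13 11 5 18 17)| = |(2 13 11 5 18 17)(4 16)| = 6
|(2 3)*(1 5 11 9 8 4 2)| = 8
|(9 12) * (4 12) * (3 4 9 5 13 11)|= |(3 4 12 5 13 11)|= 6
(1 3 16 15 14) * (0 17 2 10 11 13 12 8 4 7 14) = [17, 3, 10, 16, 7, 5, 6, 14, 4, 9, 11, 13, 8, 12, 1, 0, 15, 2] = (0 17 2 10 11 13 12 8 4 7 14 1 3 16 15)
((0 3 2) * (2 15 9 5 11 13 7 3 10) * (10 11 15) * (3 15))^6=(0 5 13 10 15)(2 9 11 3 7)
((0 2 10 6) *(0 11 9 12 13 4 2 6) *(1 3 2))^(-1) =((0 6 11 9 12 13 4 1 3 2 10))^(-1) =(0 10 2 3 1 4 13 12 9 11 6)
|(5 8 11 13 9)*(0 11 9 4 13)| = 6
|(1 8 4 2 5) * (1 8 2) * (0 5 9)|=|(0 5 8 4 1 2 9)|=7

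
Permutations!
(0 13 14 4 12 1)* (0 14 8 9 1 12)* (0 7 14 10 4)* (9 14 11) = (0 13 8 14)(1 10 4 7 11 9) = [13, 10, 2, 3, 7, 5, 6, 11, 14, 1, 4, 9, 12, 8, 0]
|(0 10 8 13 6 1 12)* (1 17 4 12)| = |(0 10 8 13 6 17 4 12)| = 8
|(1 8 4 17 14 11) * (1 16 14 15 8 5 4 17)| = 3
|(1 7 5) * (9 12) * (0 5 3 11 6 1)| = |(0 5)(1 7 3 11 6)(9 12)| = 10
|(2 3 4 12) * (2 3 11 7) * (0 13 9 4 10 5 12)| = |(0 13 9 4)(2 11 7)(3 10 5 12)| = 12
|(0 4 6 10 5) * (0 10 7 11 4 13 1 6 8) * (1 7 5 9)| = |(0 13 7 11 4 8)(1 6 5 10 9)| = 30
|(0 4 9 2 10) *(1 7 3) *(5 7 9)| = 9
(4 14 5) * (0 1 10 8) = (0 1 10 8)(4 14 5) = [1, 10, 2, 3, 14, 4, 6, 7, 0, 9, 8, 11, 12, 13, 5]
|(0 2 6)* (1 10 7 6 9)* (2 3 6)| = 15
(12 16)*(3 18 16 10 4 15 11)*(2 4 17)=(2 4 15 11 3 18 16 12 10 17)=[0, 1, 4, 18, 15, 5, 6, 7, 8, 9, 17, 3, 10, 13, 14, 11, 12, 2, 16]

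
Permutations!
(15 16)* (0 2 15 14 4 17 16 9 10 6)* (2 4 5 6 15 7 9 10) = [4, 1, 7, 3, 17, 6, 0, 9, 8, 2, 15, 11, 12, 13, 5, 10, 14, 16] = (0 4 17 16 14 5 6)(2 7 9)(10 15)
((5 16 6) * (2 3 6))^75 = ((2 3 6 5 16))^75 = (16)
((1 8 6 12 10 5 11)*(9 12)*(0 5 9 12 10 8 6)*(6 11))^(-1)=(0 8 12 6 5)(1 11)(9 10)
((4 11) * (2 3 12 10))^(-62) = ((2 3 12 10)(4 11))^(-62) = (2 12)(3 10)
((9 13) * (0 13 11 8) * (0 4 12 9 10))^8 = (0 10 13)(4 11 12 8 9)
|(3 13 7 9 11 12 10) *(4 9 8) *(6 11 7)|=12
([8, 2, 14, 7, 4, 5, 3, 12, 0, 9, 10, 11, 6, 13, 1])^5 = [8, 14, 1, 7, 4, 5, 3, 12, 0, 9, 10, 11, 6, 13, 2]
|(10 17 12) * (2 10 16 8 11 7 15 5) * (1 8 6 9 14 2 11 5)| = |(1 8 5 11 7 15)(2 10 17 12 16 6 9 14)| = 24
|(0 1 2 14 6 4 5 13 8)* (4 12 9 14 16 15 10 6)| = |(0 1 2 16 15 10 6 12 9 14 4 5 13 8)| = 14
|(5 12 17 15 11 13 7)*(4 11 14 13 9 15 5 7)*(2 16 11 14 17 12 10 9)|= 15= |(2 16 11)(4 14 13)(5 10 9 15 17)|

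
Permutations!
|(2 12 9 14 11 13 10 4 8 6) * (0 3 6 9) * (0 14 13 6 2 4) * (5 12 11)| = |(0 3 2 11 6 4 8 9 13 10)(5 12 14)| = 30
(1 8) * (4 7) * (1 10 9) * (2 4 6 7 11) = (1 8 10 9)(2 4 11)(6 7) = [0, 8, 4, 3, 11, 5, 7, 6, 10, 1, 9, 2]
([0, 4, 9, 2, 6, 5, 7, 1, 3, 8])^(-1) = [0, 7, 3, 8, 1, 5, 4, 6, 9, 2]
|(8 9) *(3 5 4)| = |(3 5 4)(8 9)| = 6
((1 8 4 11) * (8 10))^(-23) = (1 8 11 10 4)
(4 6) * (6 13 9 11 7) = [0, 1, 2, 3, 13, 5, 4, 6, 8, 11, 10, 7, 12, 9] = (4 13 9 11 7 6)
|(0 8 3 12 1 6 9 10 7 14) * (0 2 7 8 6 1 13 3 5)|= 6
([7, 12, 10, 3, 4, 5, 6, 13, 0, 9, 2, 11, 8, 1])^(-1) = (0 8 12 1 13 7)(2 10)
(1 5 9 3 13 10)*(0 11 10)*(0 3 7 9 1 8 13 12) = (0 11 10 8 13 3 12)(1 5)(7 9) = [11, 5, 2, 12, 4, 1, 6, 9, 13, 7, 8, 10, 0, 3]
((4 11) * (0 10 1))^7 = (0 10 1)(4 11)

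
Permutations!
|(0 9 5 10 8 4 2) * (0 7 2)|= 6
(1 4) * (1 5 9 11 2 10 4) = (2 10 4 5 9 11) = [0, 1, 10, 3, 5, 9, 6, 7, 8, 11, 4, 2]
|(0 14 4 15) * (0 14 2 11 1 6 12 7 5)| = |(0 2 11 1 6 12 7 5)(4 15 14)| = 24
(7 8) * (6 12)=(6 12)(7 8)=[0, 1, 2, 3, 4, 5, 12, 8, 7, 9, 10, 11, 6]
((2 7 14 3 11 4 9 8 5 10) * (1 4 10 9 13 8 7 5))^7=(1 8 13 4)(2 10 11 3 14 7 9 5)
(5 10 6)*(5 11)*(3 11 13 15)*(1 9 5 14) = (1 9 5 10 6 13 15 3 11 14) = [0, 9, 2, 11, 4, 10, 13, 7, 8, 5, 6, 14, 12, 15, 1, 3]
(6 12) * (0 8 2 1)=[8, 0, 1, 3, 4, 5, 12, 7, 2, 9, 10, 11, 6]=(0 8 2 1)(6 12)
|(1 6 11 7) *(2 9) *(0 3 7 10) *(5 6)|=8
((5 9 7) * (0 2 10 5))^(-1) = ((0 2 10 5 9 7))^(-1) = (0 7 9 5 10 2)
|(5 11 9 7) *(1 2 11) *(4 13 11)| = 8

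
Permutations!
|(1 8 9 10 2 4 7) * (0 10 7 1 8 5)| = 6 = |(0 10 2 4 1 5)(7 8 9)|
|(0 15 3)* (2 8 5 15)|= |(0 2 8 5 15 3)|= 6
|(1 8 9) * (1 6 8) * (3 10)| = 6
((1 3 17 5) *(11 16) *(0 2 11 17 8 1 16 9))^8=((0 2 11 9)(1 3 8)(5 16 17))^8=(1 8 3)(5 17 16)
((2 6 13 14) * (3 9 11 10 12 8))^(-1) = (2 14 13 6)(3 8 12 10 11 9)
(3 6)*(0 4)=[4, 1, 2, 6, 0, 5, 3]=(0 4)(3 6)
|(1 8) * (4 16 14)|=|(1 8)(4 16 14)|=6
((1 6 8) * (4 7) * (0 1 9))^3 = ((0 1 6 8 9)(4 7))^3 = (0 8 1 9 6)(4 7)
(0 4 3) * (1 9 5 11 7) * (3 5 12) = (0 4 5 11 7 1 9 12 3) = [4, 9, 2, 0, 5, 11, 6, 1, 8, 12, 10, 7, 3]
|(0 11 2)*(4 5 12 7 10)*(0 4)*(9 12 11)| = 20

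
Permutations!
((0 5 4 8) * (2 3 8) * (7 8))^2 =((0 5 4 2 3 7 8))^2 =(0 4 3 8 5 2 7)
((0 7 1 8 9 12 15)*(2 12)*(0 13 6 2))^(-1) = ((0 7 1 8 9)(2 12 15 13 6))^(-1) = (0 9 8 1 7)(2 6 13 15 12)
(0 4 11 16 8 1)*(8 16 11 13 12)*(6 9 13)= (16)(0 4 6 9 13 12 8 1)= [4, 0, 2, 3, 6, 5, 9, 7, 1, 13, 10, 11, 8, 12, 14, 15, 16]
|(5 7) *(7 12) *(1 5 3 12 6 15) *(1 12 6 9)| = 15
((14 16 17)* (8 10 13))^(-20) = ((8 10 13)(14 16 17))^(-20) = (8 10 13)(14 16 17)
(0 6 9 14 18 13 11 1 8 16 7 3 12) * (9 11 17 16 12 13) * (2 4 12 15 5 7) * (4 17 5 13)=(0 6 11 1 8 15 13 5 7 3 4 12)(2 17 16)(9 14 18)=[6, 8, 17, 4, 12, 7, 11, 3, 15, 14, 10, 1, 0, 5, 18, 13, 2, 16, 9]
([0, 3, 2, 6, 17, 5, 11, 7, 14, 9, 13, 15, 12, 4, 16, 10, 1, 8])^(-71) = (1 3 6 11 15 10 13 4 17 8 14 16)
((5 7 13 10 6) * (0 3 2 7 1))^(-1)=((0 3 2 7 13 10 6 5 1))^(-1)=(0 1 5 6 10 13 7 2 3)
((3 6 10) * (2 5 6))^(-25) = ((2 5 6 10 3))^(-25) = (10)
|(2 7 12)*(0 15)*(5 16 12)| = |(0 15)(2 7 5 16 12)| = 10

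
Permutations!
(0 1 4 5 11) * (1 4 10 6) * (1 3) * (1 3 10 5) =(0 4 1 5 11)(6 10) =[4, 5, 2, 3, 1, 11, 10, 7, 8, 9, 6, 0]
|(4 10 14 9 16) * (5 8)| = 10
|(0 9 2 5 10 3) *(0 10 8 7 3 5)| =|(0 9 2)(3 10 5 8 7)| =15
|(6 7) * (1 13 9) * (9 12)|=|(1 13 12 9)(6 7)|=4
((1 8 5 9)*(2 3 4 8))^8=(1 2 3 4 8 5 9)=((1 2 3 4 8 5 9))^8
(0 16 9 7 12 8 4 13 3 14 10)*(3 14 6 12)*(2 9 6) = [16, 1, 9, 2, 13, 5, 12, 3, 4, 7, 0, 11, 8, 14, 10, 15, 6] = (0 16 6 12 8 4 13 14 10)(2 9 7 3)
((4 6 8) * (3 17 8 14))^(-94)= (3 8 6)(4 14 17)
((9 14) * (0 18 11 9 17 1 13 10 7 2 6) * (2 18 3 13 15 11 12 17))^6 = ((0 3 13 10 7 18 12 17 1 15 11 9 14 2 6))^6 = (0 12 14 10 15)(1 6 18 9 13)(2 7 11 3 17)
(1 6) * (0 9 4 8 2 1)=[9, 6, 1, 3, 8, 5, 0, 7, 2, 4]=(0 9 4 8 2 1 6)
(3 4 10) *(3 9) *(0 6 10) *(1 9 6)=[1, 9, 2, 4, 0, 5, 10, 7, 8, 3, 6]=(0 1 9 3 4)(6 10)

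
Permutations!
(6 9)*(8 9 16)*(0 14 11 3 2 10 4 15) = [14, 1, 10, 2, 15, 5, 16, 7, 9, 6, 4, 3, 12, 13, 11, 0, 8] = (0 14 11 3 2 10 4 15)(6 16 8 9)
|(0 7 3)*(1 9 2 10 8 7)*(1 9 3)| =|(0 9 2 10 8 7 1 3)| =8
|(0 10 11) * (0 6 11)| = |(0 10)(6 11)| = 2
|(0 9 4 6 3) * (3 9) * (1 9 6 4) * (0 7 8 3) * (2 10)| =|(1 9)(2 10)(3 7 8)| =6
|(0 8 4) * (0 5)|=4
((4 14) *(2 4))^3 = (14)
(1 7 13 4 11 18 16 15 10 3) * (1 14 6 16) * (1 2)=(1 7 13 4 11 18 2)(3 14 6 16 15 10)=[0, 7, 1, 14, 11, 5, 16, 13, 8, 9, 3, 18, 12, 4, 6, 10, 15, 17, 2]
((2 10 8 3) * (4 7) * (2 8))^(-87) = (2 10)(3 8)(4 7)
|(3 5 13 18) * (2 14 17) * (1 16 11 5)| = |(1 16 11 5 13 18 3)(2 14 17)| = 21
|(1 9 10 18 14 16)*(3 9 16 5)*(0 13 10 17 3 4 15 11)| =18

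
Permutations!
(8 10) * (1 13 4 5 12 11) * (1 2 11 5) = (1 13 4)(2 11)(5 12)(8 10) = [0, 13, 11, 3, 1, 12, 6, 7, 10, 9, 8, 2, 5, 4]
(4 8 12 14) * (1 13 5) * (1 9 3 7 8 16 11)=(1 13 5 9 3 7 8 12 14 4 16 11)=[0, 13, 2, 7, 16, 9, 6, 8, 12, 3, 10, 1, 14, 5, 4, 15, 11]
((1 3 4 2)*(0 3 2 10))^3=(0 10 4 3)(1 2)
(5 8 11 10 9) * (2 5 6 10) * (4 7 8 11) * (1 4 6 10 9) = (1 4 7 8 6 9 10)(2 5 11) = [0, 4, 5, 3, 7, 11, 9, 8, 6, 10, 1, 2]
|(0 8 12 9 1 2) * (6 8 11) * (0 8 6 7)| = 15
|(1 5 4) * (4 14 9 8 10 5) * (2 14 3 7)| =8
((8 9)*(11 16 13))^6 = ((8 9)(11 16 13))^6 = (16)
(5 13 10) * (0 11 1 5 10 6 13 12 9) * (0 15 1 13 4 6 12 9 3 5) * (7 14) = (0 11 13 12 3 5 9 15 1)(4 6)(7 14) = [11, 0, 2, 5, 6, 9, 4, 14, 8, 15, 10, 13, 3, 12, 7, 1]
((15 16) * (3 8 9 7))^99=(3 7 9 8)(15 16)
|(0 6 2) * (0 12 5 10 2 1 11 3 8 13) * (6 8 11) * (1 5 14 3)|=9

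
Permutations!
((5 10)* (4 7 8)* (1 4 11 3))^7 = ((1 4 7 8 11 3)(5 10))^7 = (1 4 7 8 11 3)(5 10)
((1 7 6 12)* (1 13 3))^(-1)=(1 3 13 12 6 7)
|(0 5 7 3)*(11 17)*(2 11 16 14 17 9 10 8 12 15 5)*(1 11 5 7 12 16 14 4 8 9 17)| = |(0 2 5 12 15 7 3)(1 11 17 14)(4 8 16)(9 10)| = 84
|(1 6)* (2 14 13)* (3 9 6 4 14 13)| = |(1 4 14 3 9 6)(2 13)| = 6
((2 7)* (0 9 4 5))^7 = ((0 9 4 5)(2 7))^7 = (0 5 4 9)(2 7)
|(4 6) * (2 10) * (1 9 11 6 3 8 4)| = 12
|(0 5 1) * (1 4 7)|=5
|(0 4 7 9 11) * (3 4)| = |(0 3 4 7 9 11)| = 6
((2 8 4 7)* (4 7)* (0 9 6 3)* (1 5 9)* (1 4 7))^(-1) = ((0 4 7 2 8 1 5 9 6 3))^(-1) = (0 3 6 9 5 1 8 2 7 4)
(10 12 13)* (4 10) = (4 10 12 13) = [0, 1, 2, 3, 10, 5, 6, 7, 8, 9, 12, 11, 13, 4]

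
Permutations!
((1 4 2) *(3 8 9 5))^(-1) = (1 2 4)(3 5 9 8)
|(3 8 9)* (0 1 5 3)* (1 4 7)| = 8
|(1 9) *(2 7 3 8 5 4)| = |(1 9)(2 7 3 8 5 4)| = 6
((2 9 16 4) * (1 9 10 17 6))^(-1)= ((1 9 16 4 2 10 17 6))^(-1)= (1 6 17 10 2 4 16 9)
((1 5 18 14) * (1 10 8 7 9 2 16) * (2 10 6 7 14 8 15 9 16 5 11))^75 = (1 8)(2 6)(5 7)(11 14)(16 18)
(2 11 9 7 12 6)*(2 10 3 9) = (2 11)(3 9 7 12 6 10) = [0, 1, 11, 9, 4, 5, 10, 12, 8, 7, 3, 2, 6]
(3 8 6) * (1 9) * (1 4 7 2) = (1 9 4 7 2)(3 8 6) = [0, 9, 1, 8, 7, 5, 3, 2, 6, 4]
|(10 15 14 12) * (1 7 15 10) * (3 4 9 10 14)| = 9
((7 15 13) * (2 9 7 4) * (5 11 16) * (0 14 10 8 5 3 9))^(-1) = (0 2 4 13 15 7 9 3 16 11 5 8 10 14)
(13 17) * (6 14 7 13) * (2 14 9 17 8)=(2 14 7 13 8)(6 9 17)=[0, 1, 14, 3, 4, 5, 9, 13, 2, 17, 10, 11, 12, 8, 7, 15, 16, 6]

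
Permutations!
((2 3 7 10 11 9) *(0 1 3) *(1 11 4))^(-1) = (0 2 9 11)(1 4 10 7 3)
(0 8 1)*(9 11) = (0 8 1)(9 11) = [8, 0, 2, 3, 4, 5, 6, 7, 1, 11, 10, 9]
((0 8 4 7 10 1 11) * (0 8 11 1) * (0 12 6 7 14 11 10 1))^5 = (0 1 7 6 12 10)(4 14 11 8)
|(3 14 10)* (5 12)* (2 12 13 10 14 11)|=7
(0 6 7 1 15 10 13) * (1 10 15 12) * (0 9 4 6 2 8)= (15)(0 2 8)(1 12)(4 6 7 10 13 9)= [2, 12, 8, 3, 6, 5, 7, 10, 0, 4, 13, 11, 1, 9, 14, 15]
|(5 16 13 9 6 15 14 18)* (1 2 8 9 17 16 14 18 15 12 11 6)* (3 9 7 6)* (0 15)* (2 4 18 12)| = |(0 15 12 11 3 9 1 4 18 5 14)(2 8 7 6)(13 17 16)| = 132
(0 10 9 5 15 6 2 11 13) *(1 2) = (0 10 9 5 15 6 1 2 11 13) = [10, 2, 11, 3, 4, 15, 1, 7, 8, 5, 9, 13, 12, 0, 14, 6]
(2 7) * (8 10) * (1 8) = (1 8 10)(2 7) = [0, 8, 7, 3, 4, 5, 6, 2, 10, 9, 1]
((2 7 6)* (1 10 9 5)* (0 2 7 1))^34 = ((0 2 1 10 9 5)(6 7))^34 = (0 9 1)(2 5 10)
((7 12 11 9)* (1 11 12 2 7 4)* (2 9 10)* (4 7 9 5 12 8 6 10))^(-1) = (1 4 11)(2 10 6 8 12 5 7 9)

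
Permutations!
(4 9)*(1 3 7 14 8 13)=(1 3 7 14 8 13)(4 9)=[0, 3, 2, 7, 9, 5, 6, 14, 13, 4, 10, 11, 12, 1, 8]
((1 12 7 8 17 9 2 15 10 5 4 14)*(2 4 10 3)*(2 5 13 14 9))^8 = ((1 12 7 8 17 2 15 3 5 10 13 14)(4 9))^8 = (1 5 17)(2 12 10)(3 8 14)(7 13 15)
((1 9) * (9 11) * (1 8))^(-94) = ((1 11 9 8))^(-94) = (1 9)(8 11)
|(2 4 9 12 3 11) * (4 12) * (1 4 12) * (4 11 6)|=15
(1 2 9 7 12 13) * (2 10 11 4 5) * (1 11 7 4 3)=(1 10 7 12 13 11 3)(2 9 4 5)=[0, 10, 9, 1, 5, 2, 6, 12, 8, 4, 7, 3, 13, 11]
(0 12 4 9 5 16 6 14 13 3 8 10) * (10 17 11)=(0 12 4 9 5 16 6 14 13 3 8 17 11 10)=[12, 1, 2, 8, 9, 16, 14, 7, 17, 5, 0, 10, 4, 3, 13, 15, 6, 11]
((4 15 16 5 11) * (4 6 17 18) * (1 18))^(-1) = (1 17 6 11 5 16 15 4 18)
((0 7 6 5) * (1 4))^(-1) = (0 5 6 7)(1 4)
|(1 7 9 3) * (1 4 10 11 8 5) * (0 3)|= |(0 3 4 10 11 8 5 1 7 9)|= 10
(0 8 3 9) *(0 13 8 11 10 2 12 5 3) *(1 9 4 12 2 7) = (0 11 10 7 1 9 13 8)(3 4 12 5) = [11, 9, 2, 4, 12, 3, 6, 1, 0, 13, 7, 10, 5, 8]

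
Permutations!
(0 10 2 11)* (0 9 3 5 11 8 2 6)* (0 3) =(0 10 6 3 5 11 9)(2 8) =[10, 1, 8, 5, 4, 11, 3, 7, 2, 0, 6, 9]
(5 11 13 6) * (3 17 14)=(3 17 14)(5 11 13 6)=[0, 1, 2, 17, 4, 11, 5, 7, 8, 9, 10, 13, 12, 6, 3, 15, 16, 14]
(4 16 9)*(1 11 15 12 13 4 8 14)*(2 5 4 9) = (1 11 15 12 13 9 8 14)(2 5 4 16) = [0, 11, 5, 3, 16, 4, 6, 7, 14, 8, 10, 15, 13, 9, 1, 12, 2]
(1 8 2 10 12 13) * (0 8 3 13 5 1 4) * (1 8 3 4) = [3, 4, 10, 13, 0, 8, 6, 7, 2, 9, 12, 11, 5, 1] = (0 3 13 1 4)(2 10 12 5 8)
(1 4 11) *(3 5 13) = (1 4 11)(3 5 13) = [0, 4, 2, 5, 11, 13, 6, 7, 8, 9, 10, 1, 12, 3]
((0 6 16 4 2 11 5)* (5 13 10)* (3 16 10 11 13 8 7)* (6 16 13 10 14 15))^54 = ((0 16 4 2 10 5)(3 13 11 8 7)(6 14 15))^54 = (16)(3 7 8 11 13)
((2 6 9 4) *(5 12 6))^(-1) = (2 4 9 6 12 5)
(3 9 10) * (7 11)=(3 9 10)(7 11)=[0, 1, 2, 9, 4, 5, 6, 11, 8, 10, 3, 7]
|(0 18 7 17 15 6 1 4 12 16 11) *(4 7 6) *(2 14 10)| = |(0 18 6 1 7 17 15 4 12 16 11)(2 14 10)| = 33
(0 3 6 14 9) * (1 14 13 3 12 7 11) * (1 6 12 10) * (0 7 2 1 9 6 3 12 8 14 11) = (0 10 9 7)(1 11 3 8 14 6 13 12 2) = [10, 11, 1, 8, 4, 5, 13, 0, 14, 7, 9, 3, 2, 12, 6]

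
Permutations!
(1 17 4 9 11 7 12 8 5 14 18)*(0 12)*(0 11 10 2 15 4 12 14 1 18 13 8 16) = (18)(0 14 13 8 5 1 17 12 16)(2 15 4 9 10)(7 11) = [14, 17, 15, 3, 9, 1, 6, 11, 5, 10, 2, 7, 16, 8, 13, 4, 0, 12, 18]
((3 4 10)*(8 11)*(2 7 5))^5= ((2 7 5)(3 4 10)(8 11))^5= (2 5 7)(3 10 4)(8 11)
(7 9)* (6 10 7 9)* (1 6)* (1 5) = [0, 6, 2, 3, 4, 1, 10, 5, 8, 9, 7] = (1 6 10 7 5)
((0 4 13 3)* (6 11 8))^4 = ((0 4 13 3)(6 11 8))^4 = (13)(6 11 8)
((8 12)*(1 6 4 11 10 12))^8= ((1 6 4 11 10 12 8))^8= (1 6 4 11 10 12 8)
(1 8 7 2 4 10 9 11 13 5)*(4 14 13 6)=(1 8 7 2 14 13 5)(4 10 9 11 6)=[0, 8, 14, 3, 10, 1, 4, 2, 7, 11, 9, 6, 12, 5, 13]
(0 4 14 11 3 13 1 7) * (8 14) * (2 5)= (0 4 8 14 11 3 13 1 7)(2 5)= [4, 7, 5, 13, 8, 2, 6, 0, 14, 9, 10, 3, 12, 1, 11]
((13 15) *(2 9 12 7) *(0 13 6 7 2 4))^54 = (15)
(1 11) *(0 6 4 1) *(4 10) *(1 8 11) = [6, 1, 2, 3, 8, 5, 10, 7, 11, 9, 4, 0] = (0 6 10 4 8 11)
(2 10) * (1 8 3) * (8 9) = (1 9 8 3)(2 10) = [0, 9, 10, 1, 4, 5, 6, 7, 3, 8, 2]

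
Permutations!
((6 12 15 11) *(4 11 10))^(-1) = (4 10 15 12 6 11)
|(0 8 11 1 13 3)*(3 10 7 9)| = 9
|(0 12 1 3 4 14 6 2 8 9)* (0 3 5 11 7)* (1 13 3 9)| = 13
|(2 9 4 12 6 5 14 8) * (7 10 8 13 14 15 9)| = 12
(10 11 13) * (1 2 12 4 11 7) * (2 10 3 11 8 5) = [0, 10, 12, 11, 8, 2, 6, 1, 5, 9, 7, 13, 4, 3] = (1 10 7)(2 12 4 8 5)(3 11 13)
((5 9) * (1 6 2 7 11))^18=(1 7 6 11 2)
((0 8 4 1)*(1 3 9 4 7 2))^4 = (0 1 2 7 8)(3 9 4)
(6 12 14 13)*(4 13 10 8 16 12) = (4 13 6)(8 16 12 14 10) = [0, 1, 2, 3, 13, 5, 4, 7, 16, 9, 8, 11, 14, 6, 10, 15, 12]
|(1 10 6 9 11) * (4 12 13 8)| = |(1 10 6 9 11)(4 12 13 8)| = 20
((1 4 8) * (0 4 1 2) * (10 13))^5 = (0 4 8 2)(10 13)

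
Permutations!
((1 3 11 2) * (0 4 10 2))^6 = (0 11 3 1 2 10 4)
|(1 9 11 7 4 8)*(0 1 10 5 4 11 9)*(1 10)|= |(0 10 5 4 8 1)(7 11)|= 6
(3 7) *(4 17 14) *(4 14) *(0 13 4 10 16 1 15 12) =(0 13 4 17 10 16 1 15 12)(3 7) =[13, 15, 2, 7, 17, 5, 6, 3, 8, 9, 16, 11, 0, 4, 14, 12, 1, 10]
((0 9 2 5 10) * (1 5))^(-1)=((0 9 2 1 5 10))^(-1)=(0 10 5 1 2 9)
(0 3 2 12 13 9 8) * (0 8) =(0 3 2 12 13 9) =[3, 1, 12, 2, 4, 5, 6, 7, 8, 0, 10, 11, 13, 9]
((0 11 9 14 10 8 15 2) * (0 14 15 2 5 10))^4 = (0 5 14 15 2 9 8 11 10)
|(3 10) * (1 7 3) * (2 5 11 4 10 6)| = |(1 7 3 6 2 5 11 4 10)| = 9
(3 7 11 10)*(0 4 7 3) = (0 4 7 11 10) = [4, 1, 2, 3, 7, 5, 6, 11, 8, 9, 0, 10]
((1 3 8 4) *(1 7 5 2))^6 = ((1 3 8 4 7 5 2))^6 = (1 2 5 7 4 8 3)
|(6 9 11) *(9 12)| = 4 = |(6 12 9 11)|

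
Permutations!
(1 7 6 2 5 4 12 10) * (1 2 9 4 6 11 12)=[0, 7, 5, 3, 1, 6, 9, 11, 8, 4, 2, 12, 10]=(1 7 11 12 10 2 5 6 9 4)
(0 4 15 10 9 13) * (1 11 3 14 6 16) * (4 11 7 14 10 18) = (0 11 3 10 9 13)(1 7 14 6 16)(4 15 18) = [11, 7, 2, 10, 15, 5, 16, 14, 8, 13, 9, 3, 12, 0, 6, 18, 1, 17, 4]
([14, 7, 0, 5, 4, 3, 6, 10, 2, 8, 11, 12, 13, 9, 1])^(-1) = [2, 14, 8, 5, 4, 3, 6, 1, 9, 13, 7, 10, 11, 12, 0]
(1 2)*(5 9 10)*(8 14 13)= (1 2)(5 9 10)(8 14 13)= [0, 2, 1, 3, 4, 9, 6, 7, 14, 10, 5, 11, 12, 8, 13]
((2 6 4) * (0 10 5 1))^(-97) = (0 1 5 10)(2 4 6)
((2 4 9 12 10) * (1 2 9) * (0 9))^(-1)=((0 9 12 10)(1 2 4))^(-1)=(0 10 12 9)(1 4 2)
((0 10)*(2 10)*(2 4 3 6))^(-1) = ((0 4 3 6 2 10))^(-1) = (0 10 2 6 3 4)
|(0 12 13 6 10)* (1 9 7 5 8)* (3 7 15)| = 35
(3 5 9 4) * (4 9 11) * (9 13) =(3 5 11 4)(9 13) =[0, 1, 2, 5, 3, 11, 6, 7, 8, 13, 10, 4, 12, 9]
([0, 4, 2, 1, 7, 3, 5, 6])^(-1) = (1 3 5 6 7 4)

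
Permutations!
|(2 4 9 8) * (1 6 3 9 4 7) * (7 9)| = |(1 6 3 7)(2 9 8)| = 12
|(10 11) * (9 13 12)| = 6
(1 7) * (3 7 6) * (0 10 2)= (0 10 2)(1 6 3 7)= [10, 6, 0, 7, 4, 5, 3, 1, 8, 9, 2]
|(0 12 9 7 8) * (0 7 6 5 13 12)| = |(5 13 12 9 6)(7 8)| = 10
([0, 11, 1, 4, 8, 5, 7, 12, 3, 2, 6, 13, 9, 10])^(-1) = (1 2 9 12 7 6 10 13 11)(3 8 4)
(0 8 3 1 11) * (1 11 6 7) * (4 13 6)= (0 8 3 11)(1 4 13 6 7)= [8, 4, 2, 11, 13, 5, 7, 1, 3, 9, 10, 0, 12, 6]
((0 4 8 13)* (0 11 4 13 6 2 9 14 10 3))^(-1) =((0 13 11 4 8 6 2 9 14 10 3))^(-1) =(0 3 10 14 9 2 6 8 4 11 13)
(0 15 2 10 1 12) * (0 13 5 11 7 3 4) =(0 15 2 10 1 12 13 5 11 7 3 4) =[15, 12, 10, 4, 0, 11, 6, 3, 8, 9, 1, 7, 13, 5, 14, 2]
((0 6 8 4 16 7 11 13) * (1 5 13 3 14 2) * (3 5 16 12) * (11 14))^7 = (0 5 3 4 6 13 11 12 8)(1 7 2 16 14)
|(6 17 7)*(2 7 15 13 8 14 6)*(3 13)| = 14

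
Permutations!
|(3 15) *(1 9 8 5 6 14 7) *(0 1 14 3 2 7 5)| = 28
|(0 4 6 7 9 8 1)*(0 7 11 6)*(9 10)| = 10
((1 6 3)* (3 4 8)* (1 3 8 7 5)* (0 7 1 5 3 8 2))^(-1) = (0 2 8 3 7)(1 4 6)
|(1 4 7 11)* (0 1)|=|(0 1 4 7 11)|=5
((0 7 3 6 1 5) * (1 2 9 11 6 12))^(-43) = ((0 7 3 12 1 5)(2 9 11 6))^(-43) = (0 5 1 12 3 7)(2 9 11 6)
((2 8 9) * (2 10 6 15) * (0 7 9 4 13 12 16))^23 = (0 16 12 13 4 8 2 15 6 10 9 7)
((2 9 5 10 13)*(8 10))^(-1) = ((2 9 5 8 10 13))^(-1) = (2 13 10 8 5 9)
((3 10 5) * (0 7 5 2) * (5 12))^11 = ((0 7 12 5 3 10 2))^11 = (0 3 7 10 12 2 5)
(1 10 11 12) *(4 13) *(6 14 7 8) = (1 10 11 12)(4 13)(6 14 7 8) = [0, 10, 2, 3, 13, 5, 14, 8, 6, 9, 11, 12, 1, 4, 7]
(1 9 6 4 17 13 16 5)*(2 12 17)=(1 9 6 4 2 12 17 13 16 5)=[0, 9, 12, 3, 2, 1, 4, 7, 8, 6, 10, 11, 17, 16, 14, 15, 5, 13]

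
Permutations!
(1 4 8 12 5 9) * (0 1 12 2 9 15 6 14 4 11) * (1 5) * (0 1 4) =(0 5 15 6 14)(1 11)(2 9 12 4 8) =[5, 11, 9, 3, 8, 15, 14, 7, 2, 12, 10, 1, 4, 13, 0, 6]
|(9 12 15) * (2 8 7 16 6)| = 15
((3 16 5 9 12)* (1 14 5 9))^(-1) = (1 5 14)(3 12 9 16)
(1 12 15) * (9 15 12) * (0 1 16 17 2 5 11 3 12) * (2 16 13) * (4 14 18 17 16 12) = (0 1 9 15 13 2 5 11 3 4 14 18 17 12) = [1, 9, 5, 4, 14, 11, 6, 7, 8, 15, 10, 3, 0, 2, 18, 13, 16, 12, 17]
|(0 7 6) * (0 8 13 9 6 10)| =12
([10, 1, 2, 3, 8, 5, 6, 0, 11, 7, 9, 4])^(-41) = (0 7 9 10)(4 8 11)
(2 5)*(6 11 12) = (2 5)(6 11 12) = [0, 1, 5, 3, 4, 2, 11, 7, 8, 9, 10, 12, 6]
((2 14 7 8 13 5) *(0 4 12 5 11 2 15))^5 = ((0 4 12 5 15)(2 14 7 8 13 11))^5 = (15)(2 11 13 8 7 14)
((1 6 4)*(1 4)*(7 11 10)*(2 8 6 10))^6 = ((1 10 7 11 2 8 6))^6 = (1 6 8 2 11 7 10)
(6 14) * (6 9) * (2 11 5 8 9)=(2 11 5 8 9 6 14)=[0, 1, 11, 3, 4, 8, 14, 7, 9, 6, 10, 5, 12, 13, 2]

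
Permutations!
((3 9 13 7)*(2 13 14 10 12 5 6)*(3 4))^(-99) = (14)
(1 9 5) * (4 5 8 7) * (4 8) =[0, 9, 2, 3, 5, 1, 6, 8, 7, 4] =(1 9 4 5)(7 8)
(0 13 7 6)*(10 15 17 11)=[13, 1, 2, 3, 4, 5, 0, 6, 8, 9, 15, 10, 12, 7, 14, 17, 16, 11]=(0 13 7 6)(10 15 17 11)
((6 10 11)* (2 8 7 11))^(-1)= (2 10 6 11 7 8)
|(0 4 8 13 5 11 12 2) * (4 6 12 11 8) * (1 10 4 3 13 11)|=|(0 6 12 2)(1 10 4 3 13 5 8 11)|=8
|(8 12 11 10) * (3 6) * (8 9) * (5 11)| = |(3 6)(5 11 10 9 8 12)| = 6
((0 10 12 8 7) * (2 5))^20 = ((0 10 12 8 7)(2 5))^20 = (12)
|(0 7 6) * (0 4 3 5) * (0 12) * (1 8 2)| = |(0 7 6 4 3 5 12)(1 8 2)| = 21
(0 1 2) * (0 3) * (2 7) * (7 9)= (0 1 9 7 2 3)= [1, 9, 3, 0, 4, 5, 6, 2, 8, 7]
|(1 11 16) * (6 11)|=|(1 6 11 16)|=4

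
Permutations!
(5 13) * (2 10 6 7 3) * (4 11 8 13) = (2 10 6 7 3)(4 11 8 13 5) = [0, 1, 10, 2, 11, 4, 7, 3, 13, 9, 6, 8, 12, 5]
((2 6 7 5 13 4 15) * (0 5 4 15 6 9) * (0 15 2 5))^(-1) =(2 13 5 15 9)(4 7 6)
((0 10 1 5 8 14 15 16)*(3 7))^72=((0 10 1 5 8 14 15 16)(3 7))^72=(16)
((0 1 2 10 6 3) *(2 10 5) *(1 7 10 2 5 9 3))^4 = (0 1)(2 7)(3 6)(9 10)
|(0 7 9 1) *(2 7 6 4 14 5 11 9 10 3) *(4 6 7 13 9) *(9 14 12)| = 13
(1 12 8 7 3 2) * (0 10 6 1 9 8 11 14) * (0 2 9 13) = [10, 12, 13, 9, 4, 5, 1, 3, 7, 8, 6, 14, 11, 0, 2] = (0 10 6 1 12 11 14 2 13)(3 9 8 7)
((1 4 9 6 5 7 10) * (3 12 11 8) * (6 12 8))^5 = ((1 4 9 12 11 6 5 7 10)(3 8))^5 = (1 6 4 5 9 7 12 10 11)(3 8)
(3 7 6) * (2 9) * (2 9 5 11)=[0, 1, 5, 7, 4, 11, 3, 6, 8, 9, 10, 2]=(2 5 11)(3 7 6)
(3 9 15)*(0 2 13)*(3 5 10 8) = (0 2 13)(3 9 15 5 10 8) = [2, 1, 13, 9, 4, 10, 6, 7, 3, 15, 8, 11, 12, 0, 14, 5]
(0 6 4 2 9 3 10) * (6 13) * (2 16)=(0 13 6 4 16 2 9 3 10)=[13, 1, 9, 10, 16, 5, 4, 7, 8, 3, 0, 11, 12, 6, 14, 15, 2]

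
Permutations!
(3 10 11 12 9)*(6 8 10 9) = (3 9)(6 8 10 11 12) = [0, 1, 2, 9, 4, 5, 8, 7, 10, 3, 11, 12, 6]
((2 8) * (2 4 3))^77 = (2 8 4 3)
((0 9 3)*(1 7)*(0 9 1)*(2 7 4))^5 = ((0 1 4 2 7)(3 9))^5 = (3 9)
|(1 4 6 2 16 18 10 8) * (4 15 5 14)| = |(1 15 5 14 4 6 2 16 18 10 8)| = 11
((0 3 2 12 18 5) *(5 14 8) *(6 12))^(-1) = (0 5 8 14 18 12 6 2 3) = ((0 3 2 6 12 18 14 8 5))^(-1)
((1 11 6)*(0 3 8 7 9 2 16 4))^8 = ((0 3 8 7 9 2 16 4)(1 11 6))^8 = (16)(1 6 11)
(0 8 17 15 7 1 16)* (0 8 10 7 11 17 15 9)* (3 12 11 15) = (0 10 7 1 16 8 3 12 11 17 9) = [10, 16, 2, 12, 4, 5, 6, 1, 3, 0, 7, 17, 11, 13, 14, 15, 8, 9]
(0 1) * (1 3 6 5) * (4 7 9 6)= (0 3 4 7 9 6 5 1)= [3, 0, 2, 4, 7, 1, 5, 9, 8, 6]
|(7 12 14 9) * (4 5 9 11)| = 7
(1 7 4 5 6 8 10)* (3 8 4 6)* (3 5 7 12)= (1 12 3 8 10)(4 7 6)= [0, 12, 2, 8, 7, 5, 4, 6, 10, 9, 1, 11, 3]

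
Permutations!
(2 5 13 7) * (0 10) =(0 10)(2 5 13 7) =[10, 1, 5, 3, 4, 13, 6, 2, 8, 9, 0, 11, 12, 7]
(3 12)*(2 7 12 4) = (2 7 12 3 4) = [0, 1, 7, 4, 2, 5, 6, 12, 8, 9, 10, 11, 3]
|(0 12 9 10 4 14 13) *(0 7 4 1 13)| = |(0 12 9 10 1 13 7 4 14)| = 9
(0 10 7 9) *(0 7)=(0 10)(7 9)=[10, 1, 2, 3, 4, 5, 6, 9, 8, 7, 0]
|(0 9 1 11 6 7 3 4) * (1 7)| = 15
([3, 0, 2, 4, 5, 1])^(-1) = [1, 5, 2, 0, 3, 4]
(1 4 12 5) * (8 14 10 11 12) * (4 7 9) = (1 7 9 4 8 14 10 11 12 5) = [0, 7, 2, 3, 8, 1, 6, 9, 14, 4, 11, 12, 5, 13, 10]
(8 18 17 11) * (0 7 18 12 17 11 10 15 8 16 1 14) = (0 7 18 11 16 1 14)(8 12 17 10 15) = [7, 14, 2, 3, 4, 5, 6, 18, 12, 9, 15, 16, 17, 13, 0, 8, 1, 10, 11]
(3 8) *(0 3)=[3, 1, 2, 8, 4, 5, 6, 7, 0]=(0 3 8)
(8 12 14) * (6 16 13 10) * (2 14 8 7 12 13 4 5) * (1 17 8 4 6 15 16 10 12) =(1 17 8 13 12 4 5 2 14 7)(6 10 15 16) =[0, 17, 14, 3, 5, 2, 10, 1, 13, 9, 15, 11, 4, 12, 7, 16, 6, 8]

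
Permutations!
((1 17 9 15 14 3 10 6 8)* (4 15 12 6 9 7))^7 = ((1 17 7 4 15 14 3 10 9 12 6 8))^7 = (1 10 7 12 15 8 3 17 9 4 6 14)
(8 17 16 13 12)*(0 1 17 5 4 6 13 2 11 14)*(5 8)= (0 1 17 16 2 11 14)(4 6 13 12 5)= [1, 17, 11, 3, 6, 4, 13, 7, 8, 9, 10, 14, 5, 12, 0, 15, 2, 16]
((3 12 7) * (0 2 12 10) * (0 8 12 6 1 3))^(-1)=((0 2 6 1 3 10 8 12 7))^(-1)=(0 7 12 8 10 3 1 6 2)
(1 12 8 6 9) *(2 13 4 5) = (1 12 8 6 9)(2 13 4 5) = [0, 12, 13, 3, 5, 2, 9, 7, 6, 1, 10, 11, 8, 4]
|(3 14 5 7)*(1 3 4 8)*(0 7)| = 8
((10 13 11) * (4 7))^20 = (10 11 13)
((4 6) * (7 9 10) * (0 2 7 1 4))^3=(0 9 4 2 10 6 7 1)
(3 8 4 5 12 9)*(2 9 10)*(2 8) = (2 9 3)(4 5 12 10 8) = [0, 1, 9, 2, 5, 12, 6, 7, 4, 3, 8, 11, 10]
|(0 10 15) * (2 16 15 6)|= 6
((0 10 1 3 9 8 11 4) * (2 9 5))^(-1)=(0 4 11 8 9 2 5 3 1 10)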